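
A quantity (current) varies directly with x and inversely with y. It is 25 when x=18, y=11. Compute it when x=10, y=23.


z = k·x/y
Solve for k using the known point: k = z·y/x = 25×11/18 = 275/18 ≈ 15.2778
Now evaluate at x=10, y=23:
z = k × 10 / 23 = (275 × 10) / (18 × 23) = 2750/414
≈ 6.6425

6.6425


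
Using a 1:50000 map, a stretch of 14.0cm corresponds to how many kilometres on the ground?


Real distance = map distance × scale
= 14.0cm × 50000
= 700000 cm = 7000.0 m
= 7.000 km

7.000 km


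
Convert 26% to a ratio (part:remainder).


26% means 26 parts out of 100; remainder = 74
Part : remainder = 26:74
GCD = 2
= 13:37

13:37


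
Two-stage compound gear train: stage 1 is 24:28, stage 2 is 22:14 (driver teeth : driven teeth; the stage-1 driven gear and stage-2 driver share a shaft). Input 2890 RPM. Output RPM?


Stage 1: RPM_B = RPM_A × t_A/t_B = 2890 × 24/28 = 69360/28 ≈ 2477.14
B and C share a shaft → RPM_C = RPM_B
Stage 2: RPM_D = RPM_C × t_C/t_D = RPM_A × (t_A×t_C)/(t_B×t_D)
Overall ratio = (24×22)/(28×14) = 528/392
RPM_D = 2890 × 528/392 = 1525920/392
≈ 3892.65 RPM

3892.65 RPM


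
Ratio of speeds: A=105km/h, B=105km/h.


Ratio = 105:105
GCD = 105
Simplified = 1:1
Time ratio (same distance) = 1:1
Speed ratio = 1:1

1:1


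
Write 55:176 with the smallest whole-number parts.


GCD(55, 176) = 11
55/11 : 176/11
= 5:16

5:16


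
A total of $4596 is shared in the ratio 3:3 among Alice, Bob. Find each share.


Total parts = 3 + 3 = 6
Alice: 4596 × 3/6 = 2298.00
Bob: 4596 × 3/6 = 2298.00
= Alice: $2298.00, Bob: $2298.00

Alice: $2298.00, Bob: $2298.00


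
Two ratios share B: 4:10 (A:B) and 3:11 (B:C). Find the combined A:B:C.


Match B: multiply A:B by 3 → 12:30
Multiply B:C by 10 → 30:110
Combined: 12:30:110
GCD = 2
= 6:15:55

6:15:55


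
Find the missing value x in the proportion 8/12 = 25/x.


Cross multiply: 8 × x = 12 × 25
8x = 300
x = 300 / 8
= 37.50

37.50


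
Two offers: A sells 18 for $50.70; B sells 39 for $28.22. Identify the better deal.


Deal A: $50.70/18 = $2.8167/unit
Deal B: $28.22/39 = $0.7236/unit
B is cheaper per unit
= Deal B

Deal B


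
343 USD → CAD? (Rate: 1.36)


Amount × rate = 343 × 1.36
= 466.48 CAD

466.48 CAD


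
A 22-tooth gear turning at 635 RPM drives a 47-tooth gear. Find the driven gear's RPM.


Gear ratio = 22:47 = 22:47
RPM_B = RPM_A × (teeth_A / teeth_B)
= 635 × (22/47)
= 297.2 RPM

297.2 RPM


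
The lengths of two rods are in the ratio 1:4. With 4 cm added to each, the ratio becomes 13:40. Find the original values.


Let A = 1k, B = 4k.
(1k + 4) / (4k + 4) = 13/40
Cross-multiply: 40(1k + 4) = 13(4k + 4)
40k + 160 = 52k + 52
40k - 52k = 52 - 160
-12k = -108
k = -108/-12 = 9
A = 1×9 = 9, B = 4×9 = 36
= A = 9, B = 36

A = 9, B = 36


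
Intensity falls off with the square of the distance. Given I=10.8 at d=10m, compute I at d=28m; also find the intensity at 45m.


I₁d₁² = I₂d₂²
I at 28m = 10.8 × (10/28)² = 10.8 × 100/784 = 1080/784 ≈ 1.3776
I at 45m = 10.8 × (10/45)² = 10.8 × 100/2025 = 1080/2025 ≈ 0.5333
= 1.3776 and 0.5333

1.3776 and 0.5333


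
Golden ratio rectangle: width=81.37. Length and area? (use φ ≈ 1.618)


φ = (1 + √5) / 2 ≈ 1.618
Length = width × φ = 81.37 × 1.618 = 131.65666
≈ 131.66
Area = width × length = 81.37 × 131.65666 = 10712.9024242 ≈ 10712.90
= Length: 131.66, Area: 10712.90

Length: 131.66, Area: 10712.90


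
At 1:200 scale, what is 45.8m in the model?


Model size = real / scale
= 45.8 / 200
= 0.2290 m

0.2290 m


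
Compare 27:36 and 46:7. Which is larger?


27/36 = 0.7500
46/7 = 6.5714
0.7500 < 6.5714, so 27:36 is less
= 46:7

46:7


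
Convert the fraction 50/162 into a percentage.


Percentage = (part / whole) × 100
= (50 / 162) × 100
≈ 30.86%

30.86%


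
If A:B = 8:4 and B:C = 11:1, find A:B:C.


Match B: multiply A:B by 11 → 88:44
Multiply B:C by 4 → 44:4
Combined: 88:44:4
GCD = 4
= 22:11:1

22:11:1


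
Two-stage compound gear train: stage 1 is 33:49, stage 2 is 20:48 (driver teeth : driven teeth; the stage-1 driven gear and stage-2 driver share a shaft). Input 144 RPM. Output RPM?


Stage 1: RPM_B = RPM_A × t_A/t_B = 144 × 33/49 = 4752/49 ≈ 96.98
B and C share a shaft → RPM_C = RPM_B
Stage 2: RPM_D = RPM_C × t_C/t_D = RPM_A × (t_A×t_C)/(t_B×t_D)
Overall ratio = (33×20)/(49×48) = 660/2352
RPM_D = 144 × 660/2352 = 95040/2352
≈ 40.41 RPM

40.41 RPM


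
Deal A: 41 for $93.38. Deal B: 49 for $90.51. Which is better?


Deal A: $93.38/41 = $2.2776/unit
Deal B: $90.51/49 = $1.8471/unit
B is cheaper per unit
= Deal B

Deal B


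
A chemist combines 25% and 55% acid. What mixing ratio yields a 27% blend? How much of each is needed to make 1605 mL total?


Let x parts of 25% mix with y parts of 55%.
25x + 55y = 27(x + y)
25x + 55y = 27x + 27y
x(25 - 27) = y(27 - 55)
x/y = (55 - 27)/(27 - 25) = 28/2
Simplify: 14:1
Total parts = 15; one part = 1605/15 = 107.00 mL
25% solution: 14×107.00 = 1498.00 mL
55% solution: 1×107.00 = 107.00 mL
= ratio 14:1; 1498.00 mL and 107.00 mL

ratio 14:1; 1498.00 mL and 107.00 mL


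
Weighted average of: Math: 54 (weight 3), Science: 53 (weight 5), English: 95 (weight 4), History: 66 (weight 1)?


Numerator = 54×3 + 53×5 + 95×4 + 66×1
= 162 + 265 + 380 + 66
= 873
Total weight = 13
Weighted avg = 873/13
= 67.15

67.15


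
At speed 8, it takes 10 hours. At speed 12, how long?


Inverse proportion: x × y = constant
k = 8 × 10 = 80
y₂ = k / 12 = 80 / 12
= 6.67

6.67


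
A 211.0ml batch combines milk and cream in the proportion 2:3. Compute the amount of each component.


Total parts = 2 + 3 = 5
milk: 211.0 × 2/5 = 84.4ml
cream: 211.0 × 3/5 = 126.6ml
= 84.4ml and 126.6ml

84.4ml and 126.6ml


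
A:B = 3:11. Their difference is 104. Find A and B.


Let A = 3k, B = 11k.
11k - 3k = 104
8k = 104 → k = 104/8 = 13
A = 3×13 = 39, B = 11×13 = 143
= A = 39, B = 143

A = 39, B = 143


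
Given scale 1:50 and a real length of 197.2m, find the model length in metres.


Model size = real / scale
= 197.2 / 50
= 3.9440 m

3.9440 m


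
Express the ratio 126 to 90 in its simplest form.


GCD(126, 90) = 18
126/18 : 90/18
= 7:5

7:5


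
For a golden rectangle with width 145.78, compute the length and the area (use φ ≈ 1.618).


φ = (1 + √5) / 2 ≈ 1.618
Length = width × φ = 145.78 × 1.618 = 235.87204
≈ 235.87
Area = width × length = 145.78 × 235.87204 = 34385.4259912 ≈ 34385.43
= Length: 235.87, Area: 34385.43

Length: 235.87, Area: 34385.43


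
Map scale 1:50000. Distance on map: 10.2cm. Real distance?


Real distance = map distance × scale
= 10.2cm × 50000
= 510000 cm = 5100.0 m
= 5.100 km

5.100 km


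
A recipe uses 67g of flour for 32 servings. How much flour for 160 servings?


Direct proportion: y/x = constant
k = 67/32 ≈ 2.0938
y₂ = k × 160 = 67 × 160 / 32 = 10720/32
= 335.00

335.00


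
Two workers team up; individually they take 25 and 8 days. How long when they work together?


Rate of A = 1/25 per day
Rate of B = 1/8 per day
Combined rate = 1/25 + 1/8 = 33/200 = 0.1650 per day
Days = 1 / combined rate = 200/33
≈ 6.06 days

6.06 days


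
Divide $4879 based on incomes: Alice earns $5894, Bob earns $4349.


Total income = 5894 + 4349 = $10243
Alice: $4879 × 5894/10243 = $2807.46
Bob: $4879 × 4349/10243 = $2071.54
= Alice: $2807.46, Bob: $2071.54

Alice: $2807.46, Bob: $2071.54


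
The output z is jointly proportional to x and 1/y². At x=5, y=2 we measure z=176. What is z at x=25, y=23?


z = k·x/y²
Solve for k using the known point: k = z·y²/x = 176×4/5 = 704/5 = 140.8000
Now evaluate at x=25, y=23:
z = k × 25 / 529 = (704 × 25) / (5 × 529) = 17600/2645
≈ 6.6541

6.6541


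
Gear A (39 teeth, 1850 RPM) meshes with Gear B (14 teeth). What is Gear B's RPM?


Gear ratio = 39:14 = 39:14
RPM_B = RPM_A × (teeth_A / teeth_B)
= 1850 × (39/14)
= 5153.6 RPM

5153.6 RPM


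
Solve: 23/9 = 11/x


Cross multiply: 23 × x = 9 × 11
23x = 99
x = 99 / 23
= 4.30

4.30


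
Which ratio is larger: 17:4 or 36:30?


17/4 = 4.2500
36/30 = 1.2000
4.2500 > 1.2000, so 17:4 is greater
= 17:4

17:4


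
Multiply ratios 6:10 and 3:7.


Compound ratio = (6×3) : (10×7)
= 18:70
GCD = 2
= 9:35

9:35


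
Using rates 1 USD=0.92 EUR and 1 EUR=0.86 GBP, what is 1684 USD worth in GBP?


Step 1: 1684 USD × 0.92 = 1549.28 EUR
Step 2: 1549.28 EUR × 0.86 = 1332.38 GBP
Implied rate USD→GBP = 0.92 × 0.86 = 0.7912
= 1332.38 GBP

1332.38 GBP


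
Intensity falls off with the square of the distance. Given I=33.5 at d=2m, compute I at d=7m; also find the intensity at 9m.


I₁d₁² = I₂d₂²
I at 7m = 33.5 × (2/7)² = 33.5 × 4/49 = 134/49 ≈ 2.7347
I at 9m = 33.5 × (2/9)² = 33.5 × 4/81 = 134/81 ≈ 1.6543
= 2.7347 and 1.6543

2.7347 and 1.6543


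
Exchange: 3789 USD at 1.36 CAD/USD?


Amount × rate = 3789 × 1.36
= 5153.04 CAD

5153.04 CAD


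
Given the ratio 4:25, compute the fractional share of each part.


Total parts = 4 + 25 = 29
First part: 4/29 = 4/29
Second part: 25/29 = 25/29
= 4/29 and 25/29

4/29 and 25/29


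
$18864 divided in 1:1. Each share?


Total parts = 1 + 1 = 2
Part 1: 18864 × 1/2 = 9432.00
Part 2: 18864 × 1/2 = 9432.00
= Part 1: $9432.00, Part 2: $9432.00

Part 1: $9432.00, Part 2: $9432.00


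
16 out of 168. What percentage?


Percentage = (part / whole) × 100
= (16 / 168) × 100
≈ 9.52%

9.52%


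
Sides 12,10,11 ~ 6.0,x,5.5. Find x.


Scale factor = 6.0/12 = 0.5
Missing side = 10 × 0.5
= 5.0

5.0


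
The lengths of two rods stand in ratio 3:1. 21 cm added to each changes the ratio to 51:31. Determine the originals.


Let A = 3k, B = 1k.
(3k + 21) / (1k + 21) = 51/31
Cross-multiply: 31(3k + 21) = 51(1k + 21)
93k + 651 = 51k + 1071
93k - 51k = 1071 - 651
42k = 420
k = 420/42 = 10
A = 3×10 = 30, B = 1×10 = 10
= A = 30, B = 10

A = 30, B = 10


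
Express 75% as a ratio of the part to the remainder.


75% means 75 parts out of 100; remainder = 25
Part : remainder = 75:25
GCD = 25
= 3:1

3:1


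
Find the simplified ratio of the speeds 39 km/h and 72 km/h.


Ratio = 39:72
GCD = 3
Simplified = 13:24
Time ratio (same distance) = 24:13
Speed ratio = 13:24

13:24


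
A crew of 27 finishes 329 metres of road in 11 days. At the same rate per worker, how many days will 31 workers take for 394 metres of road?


Days ∝ work / workers, so d₂ = d₁ × (m₁/m₂) × (w₂/w₁)
Workers factor (inverse): 27/31 ≈ 0.8710
Work factor (direct): 394/329 ≈ 1.1976
d₂ = 11 × 27/31 × 394/329 = (11 × 27 × 394) / (31 × 329) = 117018/10199
≈ 11.47 days

11.47 days


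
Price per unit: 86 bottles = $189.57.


Unit rate = total / quantity
= 189.57 / 86
= $2.20 per unit

$2.20 per unit


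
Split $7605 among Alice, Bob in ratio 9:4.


Total parts = 9 + 4 = 13
Alice: 7605 × 9/13 = 5265.00
Bob: 7605 × 4/13 = 2340.00
= Alice: $5265.00, Bob: $2340.00

Alice: $5265.00, Bob: $2340.00


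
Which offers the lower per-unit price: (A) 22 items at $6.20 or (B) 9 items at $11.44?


Deal A: $6.20/22 = $0.2818/unit
Deal B: $11.44/9 = $1.2711/unit
A is cheaper per unit
= Deal A

Deal A


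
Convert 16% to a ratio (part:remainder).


16% means 16 parts out of 100; remainder = 84
Part : remainder = 16:84
GCD = 4
= 4:21

4:21


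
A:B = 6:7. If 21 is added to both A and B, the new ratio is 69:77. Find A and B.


Let A = 6k, B = 7k.
(6k + 21) / (7k + 21) = 69/77
Cross-multiply: 77(6k + 21) = 69(7k + 21)
462k + 1617 = 483k + 1449
462k - 483k = 1449 - 1617
-21k = -168
k = -168/-21 = 8
A = 6×8 = 48, B = 7×8 = 56
= A = 48, B = 56

A = 48, B = 56


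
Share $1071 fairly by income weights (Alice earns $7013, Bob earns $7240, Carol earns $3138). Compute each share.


Total income = 7013 + 7240 + 3138 = $17391
Alice: $1071 × 7013/17391 = $431.89
Bob: $1071 × 7240/17391 = $445.87
Carol: $1071 × 3138/17391 = $193.25
= Alice: $431.89, Bob: $445.87, Carol: $193.25

Alice: $431.89, Bob: $445.87, Carol: $193.25


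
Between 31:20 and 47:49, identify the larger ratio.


31/20 = 1.5500
47/49 = 0.9592
1.5500 > 0.9592, so 31:20 is greater
= 31:20

31:20


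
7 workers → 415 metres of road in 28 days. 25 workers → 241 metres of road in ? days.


Days ∝ work / workers, so d₂ = d₁ × (m₁/m₂) × (w₂/w₁)
Workers factor (inverse): 7/25 = 0.2800
Work factor (direct): 241/415 ≈ 0.5807
d₂ = 28 × 7/25 × 241/415 = (28 × 7 × 241) / (25 × 415) = 47236/10375
≈ 4.55 days

4.55 days


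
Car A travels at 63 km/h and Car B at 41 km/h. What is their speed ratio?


Ratio = 63:41
GCD = 1
Simplified = 63:41
Time ratio (same distance) = 41:63
Speed ratio = 63:41

63:41


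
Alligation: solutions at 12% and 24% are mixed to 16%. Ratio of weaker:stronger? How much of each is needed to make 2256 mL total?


Let x parts of 12% mix with y parts of 24%.
12x + 24y = 16(x + y)
12x + 24y = 16x + 16y
x(12 - 16) = y(16 - 24)
x/y = (24 - 16)/(16 - 12) = 8/4
Simplify: 2:1
Total parts = 3; one part = 2256/3 = 752.00 mL
12% solution: 2×752.00 = 1504.00 mL
24% solution: 1×752.00 = 752.00 mL
= ratio 2:1; 1504.00 mL and 752.00 mL

ratio 2:1; 1504.00 mL and 752.00 mL


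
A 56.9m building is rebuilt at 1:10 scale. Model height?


Model size = real / scale
= 56.9 / 10
= 5.6900 m

5.6900 m


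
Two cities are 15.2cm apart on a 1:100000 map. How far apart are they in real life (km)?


Real distance = map distance × scale
= 15.2cm × 100000
= 1520000 cm = 15200.0 m
= 15.200 km

15.200 km


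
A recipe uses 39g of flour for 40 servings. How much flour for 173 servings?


Direct proportion: y/x = constant
k = 39/40 = 0.9750
y₂ = k × 173 = 39 × 173 / 40 = 6747/40
≈ 168.68

168.68


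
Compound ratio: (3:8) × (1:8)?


Compound ratio = (3×1) : (8×8)
= 3:64
GCD = 1
= 3:64

3:64


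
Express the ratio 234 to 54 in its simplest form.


GCD(234, 54) = 18
234/18 : 54/18
= 13:3

13:3


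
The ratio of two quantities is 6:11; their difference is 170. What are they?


Let A = 6k, B = 11k.
11k - 6k = 170
5k = 170 → k = 170/5 = 34
A = 6×34 = 204, B = 11×34 = 374
= A = 204, B = 374

A = 204, B = 374


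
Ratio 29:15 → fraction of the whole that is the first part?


Total parts = 29 + 15 = 44
First part: 29/44 = 29/44
= 29/44

29/44


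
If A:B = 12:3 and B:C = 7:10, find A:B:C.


Match B: multiply A:B by 7 → 84:21
Multiply B:C by 3 → 21:30
Combined: 84:21:30
GCD = 3
= 28:7:10

28:7:10


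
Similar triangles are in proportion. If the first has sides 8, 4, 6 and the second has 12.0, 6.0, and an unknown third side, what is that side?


Scale factor = 12.0/8 = 1.5
Missing side = 6 × 1.5
= 9.0

9.0


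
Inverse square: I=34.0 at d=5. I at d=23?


I₁d₁² = I₂d₂²
I₂ = I₁ × (d₁/d₂)²
= 34.0 × (5/23)²
= 34.0 × 25/529
= 850/529
≈ 1.6068

1.6068


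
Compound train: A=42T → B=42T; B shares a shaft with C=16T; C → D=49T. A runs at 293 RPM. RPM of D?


Stage 1: RPM_B = RPM_A × t_A/t_B = 293 × 42/42 = 12306/42 = 293.00
B and C share a shaft → RPM_C = RPM_B
Stage 2: RPM_D = RPM_C × t_C/t_D = RPM_A × (t_A×t_C)/(t_B×t_D)
Overall ratio = (42×16)/(42×49) = 672/2058
RPM_D = 293 × 672/2058 = 196896/2058
≈ 95.67 RPM

95.67 RPM


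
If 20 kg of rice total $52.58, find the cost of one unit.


Unit rate = total / quantity
= 52.58 / 20
= $2.63 per unit

$2.63 per unit


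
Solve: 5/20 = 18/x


Cross multiply: 5 × x = 20 × 18
5x = 360
x = 360 / 5
= 72.00

72.00


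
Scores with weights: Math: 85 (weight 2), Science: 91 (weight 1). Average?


Numerator = 85×2 + 91×1
= 170 + 91
= 261
Total weight = 3
Weighted avg = 261/3
= 87.00

87.00


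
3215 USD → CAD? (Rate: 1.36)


Amount × rate = 3215 × 1.36
= 4372.40 CAD

4372.40 CAD


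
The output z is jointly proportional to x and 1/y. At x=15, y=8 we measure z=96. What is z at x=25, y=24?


z = k·x/y
Solve for k using the known point: k = z·y/x = 96×8/15 = 768/15 = 51.2000
Now evaluate at x=25, y=24:
z = k × 25 / 24 = (768 × 25) / (15 × 24) = 19200/360
≈ 53.3333

53.3333


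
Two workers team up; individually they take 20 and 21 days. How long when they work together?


Rate of A = 1/20 per day
Rate of B = 1/21 per day
Combined rate = 1/20 + 1/21 = 41/420 ≈ 0.0976 per day
Days = 1 / combined rate = 420/41
≈ 10.24 days

10.24 days


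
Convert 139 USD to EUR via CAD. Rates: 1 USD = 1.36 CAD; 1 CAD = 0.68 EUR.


Step 1: 139 USD × 1.36 = 189.04 CAD
Step 2: 189.04 CAD × 0.68 = 128.55 EUR
Implied rate USD→EUR = 1.36 × 0.68 = 0.9248
= 128.55 EUR

128.55 EUR


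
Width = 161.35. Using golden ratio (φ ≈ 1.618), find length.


φ = (1 + √5) / 2 ≈ 1.618
Length = width × φ = 161.35 × 1.618 = 261.0643
≈ 261.06

261.06


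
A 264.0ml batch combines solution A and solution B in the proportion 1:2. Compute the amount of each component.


Total parts = 1 + 2 = 3
solution A: 264.0 × 1/3 = 88.0ml
solution B: 264.0 × 2/3 = 176.0ml
= 88.0ml and 176.0ml

88.0ml and 176.0ml


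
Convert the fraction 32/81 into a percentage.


Percentage = (part / whole) × 100
= (32 / 81) × 100
≈ 39.51%

39.51%


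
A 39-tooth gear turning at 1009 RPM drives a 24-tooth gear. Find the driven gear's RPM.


Gear ratio = 39:24 = 13:8
RPM_B = RPM_A × (teeth_A / teeth_B)
= 1009 × (39/24)
= 1639.6 RPM

1639.6 RPM


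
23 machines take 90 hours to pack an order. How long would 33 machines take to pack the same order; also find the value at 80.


Inverse proportion: x × y = constant
k = 23 × 90 = 2070
At x=33: k/33 = 62.73
At x=80: k/80 = 25.88
= 62.73 and 25.88

62.73 and 25.88


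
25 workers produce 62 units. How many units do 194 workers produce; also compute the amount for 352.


Direct proportion: y/x = constant
k = 62/25 = 2.4800
y at x=194: k × 194 = 62 × 194 / 25 = 12028/25 = 481.12
y at x=352: k × 352 = 62 × 352 / 25 = 21824/25 = 872.96
= 481.12 and 872.96

481.12 and 872.96


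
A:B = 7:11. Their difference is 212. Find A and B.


Let A = 7k, B = 11k.
11k - 7k = 212
4k = 212 → k = 212/4 = 53
A = 7×53 = 371, B = 11×53 = 583
= A = 371, B = 583

A = 371, B = 583


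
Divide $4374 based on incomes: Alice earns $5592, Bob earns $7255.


Total income = 5592 + 7255 = $12847
Alice: $4374 × 5592/12847 = $1903.90
Bob: $4374 × 7255/12847 = $2470.10
= Alice: $1903.90, Bob: $2470.10

Alice: $1903.90, Bob: $2470.10


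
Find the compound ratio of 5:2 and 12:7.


Compound ratio = (5×12) : (2×7)
= 60:14
GCD = 2
= 30:7

30:7


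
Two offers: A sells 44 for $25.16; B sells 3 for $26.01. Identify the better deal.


Deal A: $25.16/44 = $0.5718/unit
Deal B: $26.01/3 = $8.6700/unit
A is cheaper per unit
= Deal A

Deal A


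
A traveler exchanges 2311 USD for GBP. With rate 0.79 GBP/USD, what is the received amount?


Amount × rate = 2311 × 0.79
= 1825.69 GBP

1825.69 GBP


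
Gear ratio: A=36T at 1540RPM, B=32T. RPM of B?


Gear ratio = 36:32 = 9:8
RPM_B = RPM_A × (teeth_A / teeth_B)
= 1540 × (36/32)
= 1732.5 RPM

1732.5 RPM


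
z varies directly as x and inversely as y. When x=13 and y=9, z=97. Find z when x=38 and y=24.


z = k·x/y
Solve for k using the known point: k = z·y/x = 97×9/13 = 873/13 ≈ 67.1538
Now evaluate at x=38, y=24:
z = k × 38 / 24 = (873 × 38) / (13 × 24) = 33174/312
≈ 106.3269

106.3269


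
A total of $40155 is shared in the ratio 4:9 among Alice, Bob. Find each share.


Total parts = 4 + 9 = 13
Alice: 40155 × 4/13 = 12355.38
Bob: 40155 × 9/13 = 27799.62
= Alice: $12355.38, Bob: $27799.62

Alice: $12355.38, Bob: $27799.62


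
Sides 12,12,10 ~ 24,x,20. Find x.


Scale factor = 24/12 = 2
Missing side = 12 × 2
= 24.0

24.0


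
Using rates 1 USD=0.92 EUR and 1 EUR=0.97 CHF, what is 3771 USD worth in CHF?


Step 1: 3771 USD × 0.92 = 3469.32 EUR
Step 2: 3469.32 EUR × 0.97 = 3365.24 CHF
Implied rate USD→CHF = 0.92 × 0.97 = 0.8924
= 3365.24 CHF

3365.24 CHF


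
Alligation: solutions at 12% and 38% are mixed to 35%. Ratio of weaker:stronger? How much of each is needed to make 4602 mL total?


Let x parts of 12% mix with y parts of 38%.
12x + 38y = 35(x + y)
12x + 38y = 35x + 35y
x(12 - 35) = y(35 - 38)
x/y = (38 - 35)/(35 - 12) = 3/23
Simplify: 3:23
Total parts = 26; one part = 4602/26 = 177.00 mL
12% solution: 3×177.00 = 531.00 mL
38% solution: 23×177.00 = 4071.00 mL
= ratio 3:23; 531.00 mL and 4071.00 mL

ratio 3:23; 531.00 mL and 4071.00 mL


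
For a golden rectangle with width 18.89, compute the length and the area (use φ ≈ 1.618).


φ = (1 + √5) / 2 ≈ 1.618
Length = width × φ = 18.89 × 1.618 = 30.56402
≈ 30.56
Area = width × length = 18.89 × 30.56402 = 577.3543378 ≈ 577.35
= Length: 30.56, Area: 577.35

Length: 30.56, Area: 577.35


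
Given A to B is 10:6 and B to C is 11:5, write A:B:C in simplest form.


Match B: multiply A:B by 11 → 110:66
Multiply B:C by 6 → 66:30
Combined: 110:66:30
GCD = 2
= 55:33:15

55:33:15


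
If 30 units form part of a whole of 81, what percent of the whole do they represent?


Percentage = (part / whole) × 100
= (30 / 81) × 100
≈ 37.04%

37.04%


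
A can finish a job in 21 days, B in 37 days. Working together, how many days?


Rate of A = 1/21 per day
Rate of B = 1/37 per day
Combined rate = 1/21 + 1/37 = 58/777 ≈ 0.0746 per day
Days = 1 / combined rate = 777/58
≈ 13.40 days

13.40 days


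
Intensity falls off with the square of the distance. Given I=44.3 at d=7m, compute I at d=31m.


I₁d₁² = I₂d₂²
I₂ = I₁ × (d₁/d₂)²
= 44.3 × (7/31)²
= 44.3 × 49/961
= 2170.7/961
≈ 2.2588

2.2588


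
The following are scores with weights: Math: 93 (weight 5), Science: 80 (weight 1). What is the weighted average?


Numerator = 93×5 + 80×1
= 465 + 80
= 545
Total weight = 6
Weighted avg = 545/6
= 90.83

90.83


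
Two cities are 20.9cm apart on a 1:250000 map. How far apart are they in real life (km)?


Real distance = map distance × scale
= 20.9cm × 250000
= 5225000 cm = 52250.0 m
= 52.250 km

52.250 km


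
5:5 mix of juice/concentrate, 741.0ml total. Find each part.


Total parts = 5 + 5 = 10
juice: 741.0 × 5/10 = 370.5ml
concentrate: 741.0 × 5/10 = 370.5ml
= 370.5ml and 370.5ml

370.5ml and 370.5ml


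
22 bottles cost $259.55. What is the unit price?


Unit rate = total / quantity
= 259.55 / 22
= $11.80 per unit

$11.80 per unit


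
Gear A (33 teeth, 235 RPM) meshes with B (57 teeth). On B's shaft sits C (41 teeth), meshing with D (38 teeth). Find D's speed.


Stage 1: RPM_B = RPM_A × t_A/t_B = 235 × 33/57 = 7755/57 ≈ 136.05
B and C share a shaft → RPM_C = RPM_B
Stage 2: RPM_D = RPM_C × t_C/t_D = RPM_A × (t_A×t_C)/(t_B×t_D)
Overall ratio = (33×41)/(57×38) = 1353/2166
RPM_D = 235 × 1353/2166 = 317955/2166
≈ 146.79 RPM

146.79 RPM


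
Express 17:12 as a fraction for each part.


Total parts = 17 + 12 = 29
First part: 17/29 = 17/29
Second part: 12/29 = 12/29
= 17/29 and 12/29

17/29 and 12/29


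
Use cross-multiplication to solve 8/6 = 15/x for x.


Cross multiply: 8 × x = 6 × 15
8x = 90
x = 90 / 8
= 11.25

11.25


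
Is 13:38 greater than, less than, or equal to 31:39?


13/38 = 0.3421
31/39 = 0.7949
0.3421 < 0.7949, so 13:38 is less
= less than

less than


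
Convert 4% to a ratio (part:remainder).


4% means 4 parts out of 100; remainder = 96
Part : remainder = 4:96
GCD = 4
= 1:24

1:24


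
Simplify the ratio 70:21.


GCD(70, 21) = 7
70/7 : 21/7
= 10:3

10:3


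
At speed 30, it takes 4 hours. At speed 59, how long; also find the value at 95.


Inverse proportion: x × y = constant
k = 30 × 4 = 120
At x=59: k/59 = 2.03
At x=95: k/95 = 1.26
= 2.03 and 1.26

2.03 and 1.26


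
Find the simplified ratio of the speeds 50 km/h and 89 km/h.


Ratio = 50:89
GCD = 1
Simplified = 50:89
Time ratio (same distance) = 89:50
Speed ratio = 50:89

50:89


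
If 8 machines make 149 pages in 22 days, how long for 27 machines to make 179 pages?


Days ∝ work / workers, so d₂ = d₁ × (m₁/m₂) × (w₂/w₁)
Workers factor (inverse): 8/27 ≈ 0.2963
Work factor (direct): 179/149 ≈ 1.2013
d₂ = 22 × 8/27 × 179/149 = (22 × 8 × 179) / (27 × 149) = 31504/4023
≈ 7.83 days

7.83 days


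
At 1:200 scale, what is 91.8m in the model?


Model size = real / scale
= 91.8 / 200
= 0.4590 m

0.4590 m


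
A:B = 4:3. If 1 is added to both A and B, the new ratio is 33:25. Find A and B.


Let A = 4k, B = 3k.
(4k + 1) / (3k + 1) = 33/25
Cross-multiply: 25(4k + 1) = 33(3k + 1)
100k + 25 = 99k + 33
100k - 99k = 33 - 25
1k = 8
k = 8/1 = 8
A = 4×8 = 32, B = 3×8 = 24
= A = 32, B = 24

A = 32, B = 24


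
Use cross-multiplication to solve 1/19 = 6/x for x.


Cross multiply: 1 × x = 19 × 6
1x = 114
x = 114 / 1
= 114.00

114.00


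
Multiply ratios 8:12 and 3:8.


Compound ratio = (8×3) : (12×8)
= 24:96
GCD = 24
= 1:4

1:4


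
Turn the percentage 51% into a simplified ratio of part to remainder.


51% means 51 parts out of 100; remainder = 49
Part : remainder = 51:49
GCD = 1
= 51:49

51:49


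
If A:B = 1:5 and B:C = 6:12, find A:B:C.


Match B: multiply A:B by 6 → 6:30
Multiply B:C by 5 → 30:60
Combined: 6:30:60
GCD = 6
= 1:5:10

1:5:10


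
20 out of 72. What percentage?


Percentage = (part / whole) × 100
= (20 / 72) × 100
≈ 27.78%

27.78%


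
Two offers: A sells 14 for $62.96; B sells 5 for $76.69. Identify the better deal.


Deal A: $62.96/14 = $4.4971/unit
Deal B: $76.69/5 = $15.3380/unit
A is cheaper per unit
= Deal A

Deal A


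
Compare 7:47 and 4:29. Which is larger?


7/47 = 0.1489
4/29 = 0.1379
0.1489 > 0.1379, so 7:47 is greater
= 7:47

7:47


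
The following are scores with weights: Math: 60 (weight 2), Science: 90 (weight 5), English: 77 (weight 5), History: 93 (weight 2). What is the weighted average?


Numerator = 60×2 + 90×5 + 77×5 + 93×2
= 120 + 450 + 385 + 186
= 1141
Total weight = 14
Weighted avg = 1141/14
= 81.50

81.50


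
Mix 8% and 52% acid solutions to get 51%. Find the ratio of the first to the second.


Let x parts of 8% mix with y parts of 52%.
8x + 52y = 51(x + y)
8x + 52y = 51x + 51y
x(8 - 51) = y(51 - 52)
x/y = (52 - 51)/(51 - 8) = 1/43
Simplify: 1:43
= 1:43

1:43


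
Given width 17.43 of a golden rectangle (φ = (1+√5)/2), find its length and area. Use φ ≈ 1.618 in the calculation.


φ = (1 + √5) / 2 ≈ 1.618
Length = width × φ = 17.43 × 1.618 = 28.20174
≈ 28.20
Area = width × length = 17.43 × 28.20174 = 491.5563282 ≈ 491.56
= Length: 28.20, Area: 491.56

Length: 28.20, Area: 491.56


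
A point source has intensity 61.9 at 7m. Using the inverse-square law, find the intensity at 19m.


I₁d₁² = I₂d₂²
I₂ = I₁ × (d₁/d₂)²
= 61.9 × (7/19)²
= 61.9 × 49/361
= 3033.1/361
≈ 8.4019

8.4019


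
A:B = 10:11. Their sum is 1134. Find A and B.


Let A = 10k, B = 11k.
10k + 11k = 1134
21k = 1134 → k = 1134/21 = 54
A = 10×54 = 540, B = 11×54 = 594
= A = 540, B = 594

A = 540, B = 594


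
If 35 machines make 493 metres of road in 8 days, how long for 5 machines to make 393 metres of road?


Days ∝ work / workers, so d₂ = d₁ × (m₁/m₂) × (w₂/w₁)
Workers factor (inverse): 35/5 = 7.0000
Work factor (direct): 393/493 ≈ 0.7972
d₂ = 8 × 35/5 × 393/493 = (8 × 35 × 393) / (5 × 493) = 110040/2465
≈ 44.64 days

44.64 days


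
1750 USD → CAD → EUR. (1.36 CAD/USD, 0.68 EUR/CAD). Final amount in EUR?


Step 1: 1750 USD × 1.36 = 2380.00 CAD
Step 2: 2380.00 CAD × 0.68 = 1618.40 EUR
Implied rate USD→EUR = 1.36 × 0.68 = 0.9248
= 1618.40 EUR

1618.40 EUR


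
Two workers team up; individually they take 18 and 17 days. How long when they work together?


Rate of A = 1/18 per day
Rate of B = 1/17 per day
Combined rate = 1/18 + 1/17 = 35/306 ≈ 0.1144 per day
Days = 1 / combined rate = 306/35
≈ 8.74 days

8.74 days


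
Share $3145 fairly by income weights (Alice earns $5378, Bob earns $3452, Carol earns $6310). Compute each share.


Total income = 5378 + 3452 + 6310 = $15140
Alice: $3145 × 5378/15140 = $1117.16
Bob: $3145 × 3452/15140 = $717.08
Carol: $3145 × 6310/15140 = $1310.76
= Alice: $1117.16, Bob: $717.08, Carol: $1310.76

Alice: $1117.16, Bob: $717.08, Carol: $1310.76


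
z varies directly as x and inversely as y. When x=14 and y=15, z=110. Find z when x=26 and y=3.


z = k·x/y
Solve for k using the known point: k = z·y/x = 110×15/14 = 1650/14 ≈ 117.8571
Now evaluate at x=26, y=3:
z = k × 26 / 3 = (1650 × 26) / (14 × 3) = 42900/42
≈ 1021.4286

1021.4286


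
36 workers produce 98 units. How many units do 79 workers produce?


Direct proportion: y/x = constant
k = 98/36 ≈ 2.7222
y₂ = k × 79 = 98 × 79 / 36 = 7742/36
≈ 215.06

215.06


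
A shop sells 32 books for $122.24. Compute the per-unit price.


Unit rate = total / quantity
= 122.24 / 32
= $3.82 per unit

$3.82 per unit


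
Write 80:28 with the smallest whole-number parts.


GCD(80, 28) = 4
80/4 : 28/4
= 20:7

20:7


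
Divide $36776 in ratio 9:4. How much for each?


Total parts = 9 + 4 = 13
Part 1: 36776 × 9/13 = 25460.31
Part 2: 36776 × 4/13 = 11315.69
= Part 1: $25460.31, Part 2: $11315.69

Part 1: $25460.31, Part 2: $11315.69


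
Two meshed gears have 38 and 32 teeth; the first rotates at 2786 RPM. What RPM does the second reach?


Gear ratio = 38:32 = 19:16
RPM_B = RPM_A × (teeth_A / teeth_B)
= 2786 × (38/32)
= 3308.4 RPM

3308.4 RPM


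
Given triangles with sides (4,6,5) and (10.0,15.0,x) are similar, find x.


Scale factor = 10.0/4 = 2.5
Missing side = 5 × 2.5
= 12.5

12.5


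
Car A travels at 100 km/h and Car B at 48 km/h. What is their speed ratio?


Ratio = 100:48
GCD = 4
Simplified = 25:12
Time ratio (same distance) = 12:25
Speed ratio = 25:12

25:12


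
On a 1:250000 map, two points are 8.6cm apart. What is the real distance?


Real distance = map distance × scale
= 8.6cm × 250000
= 2150000 cm = 21500.0 m
= 21.500 km

21.500 km


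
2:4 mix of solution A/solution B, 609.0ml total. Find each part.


Total parts = 2 + 4 = 6
solution A: 609.0 × 2/6 = 203.0ml
solution B: 609.0 × 4/6 = 406.0ml
= 203.0ml and 406.0ml

203.0ml and 406.0ml


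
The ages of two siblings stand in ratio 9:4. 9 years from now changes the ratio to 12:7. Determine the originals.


Let A = 9k, B = 4k.
(9k + 9) / (4k + 9) = 12/7
Cross-multiply: 7(9k + 9) = 12(4k + 9)
63k + 63 = 48k + 108
63k - 48k = 108 - 63
15k = 45
k = 45/15 = 3
A = 9×3 = 27, B = 4×3 = 12
= A = 27, B = 12

A = 27, B = 12


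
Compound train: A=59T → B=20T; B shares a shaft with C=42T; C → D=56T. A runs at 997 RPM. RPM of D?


Stage 1: RPM_B = RPM_A × t_A/t_B = 997 × 59/20 = 58823/20 = 2941.15
B and C share a shaft → RPM_C = RPM_B
Stage 2: RPM_D = RPM_C × t_C/t_D = RPM_A × (t_A×t_C)/(t_B×t_D)
Overall ratio = (59×42)/(20×56) = 2478/1120
RPM_D = 997 × 2478/1120 = 2470566/1120
≈ 2205.86 RPM

2205.86 RPM


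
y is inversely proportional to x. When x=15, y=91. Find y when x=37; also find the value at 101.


Inverse proportion: x × y = constant
k = 15 × 91 = 1365
At x=37: k/37 = 36.89
At x=101: k/101 = 13.51
= 36.89 and 13.51

36.89 and 13.51


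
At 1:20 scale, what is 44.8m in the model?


Model size = real / scale
= 44.8 / 20
= 2.2400 m

2.2400 m


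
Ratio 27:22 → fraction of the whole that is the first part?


Total parts = 27 + 22 = 49
First part: 27/49 = 27/49
= 27/49

27/49


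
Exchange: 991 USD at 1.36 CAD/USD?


Amount × rate = 991 × 1.36
= 1347.76 CAD

1347.76 CAD


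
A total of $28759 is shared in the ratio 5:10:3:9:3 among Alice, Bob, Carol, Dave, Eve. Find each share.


Total parts = 5 + 10 + 3 + 9 + 3 = 30
Alice: 28759 × 5/30 = 4793.17
Bob: 28759 × 10/30 = 9586.33
Carol: 28759 × 3/30 = 2875.90
Dave: 28759 × 9/30 = 8627.70
Eve: 28759 × 3/30 = 2875.90
= Alice: $4793.17, Bob: $9586.33, Carol: $2875.90, Dave: $8627.70, Eve: $2875.90

Alice: $4793.17, Bob: $9586.33, Carol: $2875.90, Dave: $8627.70, Eve: $2875.90


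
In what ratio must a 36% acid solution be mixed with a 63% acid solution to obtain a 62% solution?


Let x parts of 36% mix with y parts of 63%.
36x + 63y = 62(x + y)
36x + 63y = 62x + 62y
x(36 - 62) = y(62 - 63)
x/y = (63 - 62)/(62 - 36) = 1/26
Simplify: 1:26
= 1:26

1:26


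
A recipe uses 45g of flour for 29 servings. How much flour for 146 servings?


Direct proportion: y/x = constant
k = 45/29 ≈ 1.5517
y₂ = k × 146 = 45 × 146 / 29 = 6570/29
≈ 226.55

226.55


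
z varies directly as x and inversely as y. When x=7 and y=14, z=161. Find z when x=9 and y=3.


z = k·x/y
Solve for k using the known point: k = z·y/x = 161×14/7 = 2254/7 = 322.0000
Now evaluate at x=9, y=3:
z = k × 9 / 3 = (2254 × 9) / (7 × 3) = 20286/21
= 966.0000

966.0000


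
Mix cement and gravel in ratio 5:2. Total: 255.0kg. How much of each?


Total parts = 5 + 2 = 7
cement: 255.0 × 5/7 = 182.1kg
gravel: 255.0 × 2/7 = 72.9kg
= 182.1kg and 72.9kg

182.1kg and 72.9kg


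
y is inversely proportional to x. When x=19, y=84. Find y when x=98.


Inverse proportion: x × y = constant
k = 19 × 84 = 1596
y₂ = k / 98 = 1596 / 98
= 16.29

16.29


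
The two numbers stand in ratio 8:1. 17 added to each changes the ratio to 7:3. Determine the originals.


Let A = 8k, B = 1k.
(8k + 17) / (1k + 17) = 7/3
Cross-multiply: 3(8k + 17) = 7(1k + 17)
24k + 51 = 7k + 119
24k - 7k = 119 - 51
17k = 68
k = 68/17 = 4
A = 8×4 = 32, B = 1×4 = 4
= A = 32, B = 4

A = 32, B = 4


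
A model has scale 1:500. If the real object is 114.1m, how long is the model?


Model size = real / scale
= 114.1 / 500
= 0.2282 m

0.2282 m


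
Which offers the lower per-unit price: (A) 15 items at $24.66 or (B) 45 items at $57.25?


Deal A: $24.66/15 = $1.6440/unit
Deal B: $57.25/45 = $1.2722/unit
B is cheaper per unit
= Deal B

Deal B


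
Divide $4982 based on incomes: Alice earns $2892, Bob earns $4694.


Total income = 2892 + 4694 = $7586
Alice: $4982 × 2892/7586 = $1899.28
Bob: $4982 × 4694/7586 = $3082.72
= Alice: $1899.28, Bob: $3082.72

Alice: $1899.28, Bob: $3082.72


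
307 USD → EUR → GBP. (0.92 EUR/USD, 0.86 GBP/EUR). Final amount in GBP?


Step 1: 307 USD × 0.92 = 282.44 EUR
Step 2: 282.44 EUR × 0.86 = 242.90 GBP
Implied rate USD→GBP = 0.92 × 0.86 = 0.7912
= 242.90 GBP

242.90 GBP


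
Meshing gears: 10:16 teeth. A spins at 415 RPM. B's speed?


Gear ratio = 10:16 = 5:8
RPM_B = RPM_A × (teeth_A / teeth_B)
= 415 × (10/16)
= 259.4 RPM

259.4 RPM


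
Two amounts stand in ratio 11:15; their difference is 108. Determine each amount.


Let A = 11k, B = 15k.
15k - 11k = 108
4k = 108 → k = 108/4 = 27
A = 11×27 = 297, B = 15×27 = 405
= A = 297, B = 405

A = 297, B = 405


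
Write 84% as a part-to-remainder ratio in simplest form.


84% means 84 parts out of 100; remainder = 16
Part : remainder = 84:16
GCD = 4
= 21:4

21:4


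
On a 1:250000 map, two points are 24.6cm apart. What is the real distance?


Real distance = map distance × scale
= 24.6cm × 250000
= 6150000 cm = 61500.0 m
= 61.500 km

61.500 km


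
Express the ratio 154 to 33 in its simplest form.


GCD(154, 33) = 11
154/11 : 33/11
= 14:3

14:3


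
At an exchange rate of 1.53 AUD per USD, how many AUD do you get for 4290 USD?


Amount × rate = 4290 × 1.53
= 6563.70 AUD

6563.70 AUD


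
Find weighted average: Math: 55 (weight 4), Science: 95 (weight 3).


Numerator = 55×4 + 95×3
= 220 + 285
= 505
Total weight = 7
Weighted avg = 505/7
= 72.14

72.14


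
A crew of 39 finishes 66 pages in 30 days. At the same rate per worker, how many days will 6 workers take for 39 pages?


Days ∝ work / workers, so d₂ = d₁ × (m₁/m₂) × (w₂/w₁)
Workers factor (inverse): 39/6 = 6.5000
Work factor (direct): 39/66 ≈ 0.5909
d₂ = 30 × 39/6 × 39/66 = (30 × 39 × 39) / (6 × 66) = 45630/396
≈ 115.23 days

115.23 days


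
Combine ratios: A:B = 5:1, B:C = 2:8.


Match B: multiply A:B by 2 → 10:2
Multiply B:C by 1 → 2:8
Combined: 10:2:8
GCD = 2
= 5:1:4

5:1:4


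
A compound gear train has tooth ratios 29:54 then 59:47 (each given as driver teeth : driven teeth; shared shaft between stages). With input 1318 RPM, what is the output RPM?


Stage 1: RPM_B = RPM_A × t_A/t_B = 1318 × 29/54 = 38222/54 ≈ 707.81
B and C share a shaft → RPM_C = RPM_B
Stage 2: RPM_D = RPM_C × t_C/t_D = RPM_A × (t_A×t_C)/(t_B×t_D)
Overall ratio = (29×59)/(54×47) = 1711/2538
RPM_D = 1318 × 1711/2538 = 2255098/2538
≈ 888.53 RPM

888.53 RPM


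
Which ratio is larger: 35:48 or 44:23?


35/48 = 0.7292
44/23 = 1.9130
0.7292 < 1.9130, so 35:48 is less
= 44:23

44:23


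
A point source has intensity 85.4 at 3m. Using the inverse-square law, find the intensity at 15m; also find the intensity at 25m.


I₁d₁² = I₂d₂²
I at 15m = 85.4 × (3/15)² = 85.4 × 9/225 = 768.6/225 = 3.4160
I at 25m = 85.4 × (3/25)² = 85.4 × 9/625 = 768.6/625 ≈ 1.2298
= 3.4160 and 1.2298

3.4160 and 1.2298


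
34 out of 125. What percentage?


Percentage = (part / whole) × 100
= (34 / 125) × 100
= 27.20%

27.20%


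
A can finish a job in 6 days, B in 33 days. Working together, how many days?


Rate of A = 1/6 per day
Rate of B = 1/33 per day
Combined rate = 1/6 + 1/33 = 39/198 ≈ 0.1970 per day
Days = 1 / combined rate = 198/39
≈ 5.08 days

5.08 days


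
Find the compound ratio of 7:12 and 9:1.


Compound ratio = (7×9) : (12×1)
= 63:12
GCD = 3
= 21:4

21:4


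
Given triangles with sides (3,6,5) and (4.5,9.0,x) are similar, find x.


Scale factor = 4.5/3 = 1.5
Missing side = 5 × 1.5
= 7.5

7.5


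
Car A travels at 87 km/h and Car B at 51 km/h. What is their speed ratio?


Ratio = 87:51
GCD = 3
Simplified = 29:17
Time ratio (same distance) = 17:29
Speed ratio = 29:17

29:17


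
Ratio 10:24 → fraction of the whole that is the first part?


Total parts = 10 + 24 = 34
First part: 10/34 = 5/17
= 5/17

5/17


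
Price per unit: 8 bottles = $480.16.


Unit rate = total / quantity
= 480.16 / 8
= $60.02 per unit

$60.02 per unit


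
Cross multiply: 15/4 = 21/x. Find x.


Cross multiply: 15 × x = 4 × 21
15x = 84
x = 84 / 15
= 5.60

5.60


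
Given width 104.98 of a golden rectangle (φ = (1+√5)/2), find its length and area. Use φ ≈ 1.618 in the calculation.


φ = (1 + √5) / 2 ≈ 1.618
Length = width × φ = 104.98 × 1.618 = 169.85764
≈ 169.86
Area = width × length = 104.98 × 169.85764 = 17831.6550472 ≈ 17831.66
= Length: 169.86, Area: 17831.66

Length: 169.86, Area: 17831.66


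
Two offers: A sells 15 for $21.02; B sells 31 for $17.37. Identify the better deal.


Deal A: $21.02/15 = $1.4013/unit
Deal B: $17.37/31 = $0.5603/unit
B is cheaper per unit
= Deal B

Deal B


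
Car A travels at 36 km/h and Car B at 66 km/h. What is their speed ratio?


Ratio = 36:66
GCD = 6
Simplified = 6:11
Time ratio (same distance) = 11:6
Speed ratio = 6:11

6:11


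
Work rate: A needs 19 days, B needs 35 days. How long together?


Rate of A = 1/19 per day
Rate of B = 1/35 per day
Combined rate = 1/19 + 1/35 = 54/665 ≈ 0.0812 per day
Days = 1 / combined rate = 665/54
≈ 12.31 days

12.31 days


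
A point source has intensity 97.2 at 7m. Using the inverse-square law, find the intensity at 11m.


I₁d₁² = I₂d₂²
I₂ = I₁ × (d₁/d₂)²
= 97.2 × (7/11)²
= 97.2 × 49/121
= 4762.8/121
≈ 39.3620

39.3620
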